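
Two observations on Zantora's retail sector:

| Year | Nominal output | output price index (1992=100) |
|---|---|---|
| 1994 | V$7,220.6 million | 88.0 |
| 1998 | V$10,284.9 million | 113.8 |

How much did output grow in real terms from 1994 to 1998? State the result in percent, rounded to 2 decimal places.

10.15%

Real output 1994 = 7220.6 / 0.880 = 8205.23.
Real output 1998 = 10284.9 / 1.138 = 9037.70.
Real growth = 9037.70 / 8205.23 − 1 = 0.1015.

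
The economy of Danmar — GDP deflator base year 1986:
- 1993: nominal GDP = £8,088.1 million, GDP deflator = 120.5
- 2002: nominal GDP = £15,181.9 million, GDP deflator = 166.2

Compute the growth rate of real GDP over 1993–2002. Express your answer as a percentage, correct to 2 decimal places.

36.09%

Deflate each year: 1993 → 8088.1/1.205 = 6712.12; 2002 → 15181.9/1.662 = 9134.72.
So real GDP changed by 9134.72/6712.12 − 1 = 0.3609, i.e. 36.09%.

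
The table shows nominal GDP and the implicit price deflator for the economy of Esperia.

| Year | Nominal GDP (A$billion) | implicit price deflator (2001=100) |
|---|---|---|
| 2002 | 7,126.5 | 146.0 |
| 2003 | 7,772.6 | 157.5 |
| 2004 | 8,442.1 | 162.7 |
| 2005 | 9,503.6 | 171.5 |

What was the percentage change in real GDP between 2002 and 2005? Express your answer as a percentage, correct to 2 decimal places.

Real GDP 2002 = 7126.5/1.460 = 4881.16.
Real GDP 2005 = 9503.6/1.715 = 5541.46.
Change = 5541.46/4881.16 − 1 = 0.1353.

13.53%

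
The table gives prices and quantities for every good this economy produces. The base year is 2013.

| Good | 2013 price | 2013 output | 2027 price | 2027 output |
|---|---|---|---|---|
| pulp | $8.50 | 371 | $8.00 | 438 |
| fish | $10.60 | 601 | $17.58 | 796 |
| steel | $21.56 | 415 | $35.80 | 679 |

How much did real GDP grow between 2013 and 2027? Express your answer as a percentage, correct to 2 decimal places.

45.09%

Real GDP 2013 = Nominal GDP 2013 = 8.50·371 + 10.60·601 + 21.56·415 = 18471.50.
Real GDP 2027 (at 2013 prices) = 8.50·438 + 10.60·796 + 21.56·679 = 26799.84.
Real growth = 26799.84/18471.50 − 1 = 0.4509.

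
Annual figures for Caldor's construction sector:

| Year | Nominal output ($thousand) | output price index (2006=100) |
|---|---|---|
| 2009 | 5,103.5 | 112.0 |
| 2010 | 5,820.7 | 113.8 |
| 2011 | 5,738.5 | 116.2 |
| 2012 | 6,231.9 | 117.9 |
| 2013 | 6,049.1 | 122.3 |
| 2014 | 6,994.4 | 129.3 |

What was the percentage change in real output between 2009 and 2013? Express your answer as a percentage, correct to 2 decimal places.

Real output 2009 = 5103.5/1.120 = 4556.70.
Real output 2013 = 6049.1/1.223 = 4946.12.
Change = 4946.12/4556.70 − 1 = 0.0855.

8.55%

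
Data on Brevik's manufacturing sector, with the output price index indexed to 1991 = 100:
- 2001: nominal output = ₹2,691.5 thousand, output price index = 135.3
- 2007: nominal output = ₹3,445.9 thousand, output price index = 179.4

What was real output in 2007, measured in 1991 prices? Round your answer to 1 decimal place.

Real output = Nominal / (output price index/100) = 3445.9 / 1.794 = 1920.79.

₹1,920.8 thousand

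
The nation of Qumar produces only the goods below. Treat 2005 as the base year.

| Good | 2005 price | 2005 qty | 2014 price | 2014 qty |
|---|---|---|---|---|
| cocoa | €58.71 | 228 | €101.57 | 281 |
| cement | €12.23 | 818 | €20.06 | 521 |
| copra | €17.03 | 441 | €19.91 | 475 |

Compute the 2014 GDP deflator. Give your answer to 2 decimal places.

Nominal GDP 2014 = 101.57·281 + 20.06·521 + 19.91·475 = 48449.68.
Real GDP 2014 (at 2005 prices) = 58.71·281 + 12.23·521 + 17.03·475 = 30958.59.
Deflator = Nominal/Real × 100 = 48449.68/30958.59 × 100 = 156.498.

156.50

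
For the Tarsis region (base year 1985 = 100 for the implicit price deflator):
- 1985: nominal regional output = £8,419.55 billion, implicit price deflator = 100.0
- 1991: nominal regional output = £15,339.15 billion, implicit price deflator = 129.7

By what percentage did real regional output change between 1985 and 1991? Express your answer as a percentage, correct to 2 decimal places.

40.47%

Deflate each year: 1985 → 8419.55/1.000 = 8419.55; 1991 → 15339.15/1.297 = 11826.64.
So real regional output changed by 11826.64/8419.55 − 1 = 0.4047, i.e. 40.47%.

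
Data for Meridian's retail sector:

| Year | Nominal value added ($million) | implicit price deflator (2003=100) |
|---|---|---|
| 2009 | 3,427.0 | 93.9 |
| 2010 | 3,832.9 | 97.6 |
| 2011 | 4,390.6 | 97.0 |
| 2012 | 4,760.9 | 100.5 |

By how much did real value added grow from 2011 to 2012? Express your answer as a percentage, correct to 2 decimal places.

4.66%

Real value added 2011 = 4390.6/0.970 = 4526.39.
Real value added 2012 = 4760.9/1.005 = 4737.21.
Change = 4737.21/4526.39 − 1 = 0.0466.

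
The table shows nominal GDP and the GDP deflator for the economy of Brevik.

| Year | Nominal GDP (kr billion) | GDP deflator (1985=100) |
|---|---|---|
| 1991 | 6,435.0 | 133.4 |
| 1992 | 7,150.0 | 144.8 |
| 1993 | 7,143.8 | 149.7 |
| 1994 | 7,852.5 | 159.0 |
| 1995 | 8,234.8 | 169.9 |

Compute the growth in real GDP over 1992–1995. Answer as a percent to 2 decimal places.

Real GDP 1992 = 7150.0/1.448 = 4937.85.
Real GDP 1995 = 8234.8/1.699 = 4846.85.
Change = 4846.85/4937.85 − 1 = -0.0184.

-1.84%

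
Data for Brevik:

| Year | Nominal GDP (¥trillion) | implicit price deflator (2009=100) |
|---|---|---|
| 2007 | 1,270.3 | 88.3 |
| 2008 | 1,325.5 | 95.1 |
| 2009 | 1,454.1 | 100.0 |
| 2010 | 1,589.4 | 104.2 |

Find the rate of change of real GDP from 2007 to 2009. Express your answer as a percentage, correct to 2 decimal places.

Real GDP 2007 = 1270.3/0.883 = 1438.62.
Real GDP 2009 = 1454.1/1.000 = 1454.10.
Change = 1454.10/1438.62 − 1 = 0.0108.

1.08%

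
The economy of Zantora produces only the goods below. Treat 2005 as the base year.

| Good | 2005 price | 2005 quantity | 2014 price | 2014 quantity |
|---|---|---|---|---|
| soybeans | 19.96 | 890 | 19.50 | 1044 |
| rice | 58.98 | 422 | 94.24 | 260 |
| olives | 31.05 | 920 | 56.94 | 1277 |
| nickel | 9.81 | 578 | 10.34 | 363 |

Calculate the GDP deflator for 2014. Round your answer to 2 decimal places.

Nominal GDP 2014 = 19.50·1044 + 94.24·260 + 56.94·1277 + 10.34·363 = 121326.20.
Real GDP 2014 (at 2005 prices) = 19.96·1044 + 58.98·260 + 31.05·1277 + 9.81·363 = 79384.92.
Deflator = Nominal/Real × 100 = 121326.20/79384.92 × 100 = 152.833.

152.83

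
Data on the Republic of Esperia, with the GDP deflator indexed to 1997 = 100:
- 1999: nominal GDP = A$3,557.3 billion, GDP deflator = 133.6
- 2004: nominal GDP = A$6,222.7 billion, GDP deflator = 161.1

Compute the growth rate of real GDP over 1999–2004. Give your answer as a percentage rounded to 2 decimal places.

Real GDP 1999 = 3557.3 / 1.336 = 2662.65.
Real GDP 2004 = 6222.7 / 1.611 = 3862.63.
Real growth = 3862.63 / 2662.65 − 1 = 0.4507.

45.07%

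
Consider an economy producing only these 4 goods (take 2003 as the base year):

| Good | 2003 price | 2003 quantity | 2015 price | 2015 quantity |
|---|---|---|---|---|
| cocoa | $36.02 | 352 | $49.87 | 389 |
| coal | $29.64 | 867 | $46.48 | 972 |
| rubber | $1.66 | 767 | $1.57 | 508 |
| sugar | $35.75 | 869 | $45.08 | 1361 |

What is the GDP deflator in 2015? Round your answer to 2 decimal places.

137.27

Nominal GDP 2015 = 49.87·389 + 46.48·972 + 1.57·508 + 45.08·1361 = 126729.43.
Real GDP 2015 (at 2003 prices) = 36.02·389 + 29.64·972 + 1.66·508 + 35.75·1361 = 92320.89.
Deflator = Nominal/Real × 100 = 126729.43/92320.89 × 100 = 137.271.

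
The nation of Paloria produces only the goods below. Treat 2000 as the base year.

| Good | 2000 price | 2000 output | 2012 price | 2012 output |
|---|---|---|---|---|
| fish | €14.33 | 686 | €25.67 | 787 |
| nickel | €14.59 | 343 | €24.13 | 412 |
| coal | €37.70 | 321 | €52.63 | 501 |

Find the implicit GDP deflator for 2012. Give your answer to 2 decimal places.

156.21

Nominal GDP 2012 = 25.67·787 + 24.13·412 + 52.63·501 = 56511.48.
Real GDP 2012 (at 2000 prices) = 14.33·787 + 14.59·412 + 37.70·501 = 36176.49.
Deflator = Nominal/Real × 100 = 56511.48/36176.49 × 100 = 156.211.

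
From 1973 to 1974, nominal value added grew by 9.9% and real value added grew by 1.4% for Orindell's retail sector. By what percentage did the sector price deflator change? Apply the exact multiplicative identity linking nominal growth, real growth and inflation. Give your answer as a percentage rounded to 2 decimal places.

(1 + g_nom) = (1 + g_real)(1 + π), so π = 1.0990 / 1.0140 − 1 = 0.08383.

8.38%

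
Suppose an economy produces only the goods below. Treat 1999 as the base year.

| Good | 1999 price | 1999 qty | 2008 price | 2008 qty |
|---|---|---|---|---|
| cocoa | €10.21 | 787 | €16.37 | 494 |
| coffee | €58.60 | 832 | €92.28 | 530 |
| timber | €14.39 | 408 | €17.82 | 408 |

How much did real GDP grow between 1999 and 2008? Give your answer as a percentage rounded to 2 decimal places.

Real GDP 1999 = Nominal GDP 1999 = 10.21·787 + 58.60·832 + 14.39·408 = 62661.59.
Real GDP 2008 (at 1999 prices) = 10.21·494 + 58.60·530 + 14.39·408 = 41972.86.
Real growth = 41972.86/62661.59 − 1 = -0.3302.

-33.02%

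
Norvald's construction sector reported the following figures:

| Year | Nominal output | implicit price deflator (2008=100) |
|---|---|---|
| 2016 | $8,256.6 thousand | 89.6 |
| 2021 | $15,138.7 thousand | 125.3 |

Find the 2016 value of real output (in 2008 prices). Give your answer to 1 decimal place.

Real output = Nominal / (implicit price deflator/100) = 8256.6 / 0.896 = 9214.96.

$9,215.0 thousand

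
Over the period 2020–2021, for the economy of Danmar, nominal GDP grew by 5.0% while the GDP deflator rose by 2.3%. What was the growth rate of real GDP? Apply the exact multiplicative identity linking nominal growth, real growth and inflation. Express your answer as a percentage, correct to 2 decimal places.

(1 + g_nom) = (1 + g_real)(1 + π), so g_real = 1.0500 / 1.0230 − 1 = 0.02639.

2.64%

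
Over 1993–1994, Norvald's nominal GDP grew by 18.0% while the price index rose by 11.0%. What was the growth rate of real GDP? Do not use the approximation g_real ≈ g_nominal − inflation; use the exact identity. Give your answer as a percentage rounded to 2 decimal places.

(1 + g_nom) = (1 + g_real)(1 + π), so g_real = 1.1800 / 1.1100 − 1 = 0.06306.

6.31%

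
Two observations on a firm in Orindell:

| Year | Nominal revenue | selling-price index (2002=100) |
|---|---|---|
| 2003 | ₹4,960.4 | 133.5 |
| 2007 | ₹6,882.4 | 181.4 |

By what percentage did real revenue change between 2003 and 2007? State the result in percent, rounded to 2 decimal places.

Deflate each year: 2003 → 4960.4/1.335 = 3715.66; 2007 → 6882.4/1.814 = 3794.05.
So real revenue changed by 3794.05/3715.66 − 1 = 0.0211, i.e. 2.11%.

2.11%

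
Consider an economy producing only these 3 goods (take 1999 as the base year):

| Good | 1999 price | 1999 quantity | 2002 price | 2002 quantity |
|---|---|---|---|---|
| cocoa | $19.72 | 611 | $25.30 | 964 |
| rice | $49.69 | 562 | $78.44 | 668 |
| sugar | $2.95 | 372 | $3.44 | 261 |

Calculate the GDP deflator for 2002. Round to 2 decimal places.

146.65

Nominal GDP 2002 = 25.30·964 + 78.44·668 + 3.44·261 = 77684.96.
Real GDP 2002 (at 1999 prices) = 19.72·964 + 49.69·668 + 2.95·261 = 52972.95.
Deflator = Nominal/Real × 100 = 77684.96/52972.95 × 100 = 146.650.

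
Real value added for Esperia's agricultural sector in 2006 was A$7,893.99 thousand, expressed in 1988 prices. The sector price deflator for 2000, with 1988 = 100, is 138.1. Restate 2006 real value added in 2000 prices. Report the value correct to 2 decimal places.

Real value added in 2000 prices = Real value added in 1988 prices × (P_2000/P_1988) = 7893.99 × 1.381 = 10901.60.

A$10,901.60 thousand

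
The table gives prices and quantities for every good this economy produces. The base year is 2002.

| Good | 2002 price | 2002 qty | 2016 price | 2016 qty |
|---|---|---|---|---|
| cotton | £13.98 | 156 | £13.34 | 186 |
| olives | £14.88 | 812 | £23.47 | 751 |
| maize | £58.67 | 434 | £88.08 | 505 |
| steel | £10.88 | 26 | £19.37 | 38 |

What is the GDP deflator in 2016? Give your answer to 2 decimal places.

149.08

Nominal GDP 2016 = 13.34·186 + 23.47·751 + 88.08·505 + 19.37·38 = 65323.67.
Real GDP 2016 (at 2002 prices) = 13.98·186 + 14.88·751 + 58.67·505 + 10.88·38 = 43816.95.
Deflator = Nominal/Real × 100 = 65323.67/43816.95 × 100 = 149.083.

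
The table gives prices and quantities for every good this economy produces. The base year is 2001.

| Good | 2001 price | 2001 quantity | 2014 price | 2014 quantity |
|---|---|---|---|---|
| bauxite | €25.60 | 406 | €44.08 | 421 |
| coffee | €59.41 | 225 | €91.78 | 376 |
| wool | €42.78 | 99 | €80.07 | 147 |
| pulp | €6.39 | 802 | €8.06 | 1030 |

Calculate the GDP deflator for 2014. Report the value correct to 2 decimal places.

159.05

Nominal GDP 2014 = 44.08·421 + 91.78·376 + 80.07·147 + 8.06·1030 = 73139.05.
Real GDP 2014 (at 2001 prices) = 25.60·421 + 59.41·376 + 42.78·147 + 6.39·1030 = 45986.12.
Deflator = Nominal/Real × 100 = 73139.05/45986.12 × 100 = 159.046.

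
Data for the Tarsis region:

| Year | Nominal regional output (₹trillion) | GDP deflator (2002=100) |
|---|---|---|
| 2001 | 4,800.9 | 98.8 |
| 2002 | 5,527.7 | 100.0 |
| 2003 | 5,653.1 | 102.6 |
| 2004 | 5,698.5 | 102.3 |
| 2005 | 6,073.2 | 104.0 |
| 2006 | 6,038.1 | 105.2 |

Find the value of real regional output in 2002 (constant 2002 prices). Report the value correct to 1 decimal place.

Real regional output 2002 = 5527.7 / 1.000 = 5527.70.

₹5,527.7 trillion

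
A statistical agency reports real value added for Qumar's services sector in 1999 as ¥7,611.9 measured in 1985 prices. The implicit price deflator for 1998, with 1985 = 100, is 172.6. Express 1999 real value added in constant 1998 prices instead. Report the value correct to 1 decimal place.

¥13,138.1

Real value added in 1998 prices = Real value added in 1985 prices × (P_1998/P_1985) = 7611.9 × 1.726 = 13138.14.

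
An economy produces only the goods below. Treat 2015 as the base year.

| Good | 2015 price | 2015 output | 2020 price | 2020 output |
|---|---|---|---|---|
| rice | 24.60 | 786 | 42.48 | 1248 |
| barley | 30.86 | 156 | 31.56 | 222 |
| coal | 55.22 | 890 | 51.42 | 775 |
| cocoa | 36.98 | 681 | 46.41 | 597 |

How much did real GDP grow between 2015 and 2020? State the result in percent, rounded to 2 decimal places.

Real GDP 2015 = Nominal GDP 2015 = 24.60·786 + 30.86·156 + 55.22·890 + 36.98·681 = 98478.94.
Real GDP 2020 (at 2015 prices) = 24.60·1248 + 30.86·222 + 55.22·775 + 36.98·597 = 102424.28.
Real growth = 102424.28/98478.94 − 1 = 0.0401.

4.01%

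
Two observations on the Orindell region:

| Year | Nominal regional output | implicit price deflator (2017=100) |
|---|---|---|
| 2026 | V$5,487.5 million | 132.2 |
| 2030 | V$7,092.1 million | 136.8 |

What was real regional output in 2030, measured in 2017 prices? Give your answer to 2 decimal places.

Real regional output = Nominal / (implicit price deflator/100) = 7092.1 / 1.368 = 5184.28.

V$5,184.28 million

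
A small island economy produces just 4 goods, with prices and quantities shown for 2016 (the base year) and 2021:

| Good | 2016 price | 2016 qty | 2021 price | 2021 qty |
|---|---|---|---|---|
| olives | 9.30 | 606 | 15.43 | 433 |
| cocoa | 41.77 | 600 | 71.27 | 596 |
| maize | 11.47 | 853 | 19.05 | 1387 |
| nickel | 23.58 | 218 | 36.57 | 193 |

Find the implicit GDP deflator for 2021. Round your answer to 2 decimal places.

Nominal GDP 2021 = 15.43·433 + 71.27·596 + 19.05·1387 + 36.57·193 = 82638.47.
Real GDP 2021 (at 2016 prices) = 9.30·433 + 41.77·596 + 11.47·1387 + 23.58·193 = 49381.65.
Deflator = Nominal/Real × 100 = 82638.47/49381.65 × 100 = 167.347.

167.35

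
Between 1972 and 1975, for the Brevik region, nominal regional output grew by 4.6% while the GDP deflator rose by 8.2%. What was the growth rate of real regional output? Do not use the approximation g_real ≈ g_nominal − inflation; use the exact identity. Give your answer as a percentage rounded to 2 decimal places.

(1 + g_nom) = (1 + g_real)(1 + π), so g_real = 1.0460 / 1.0820 − 1 = -0.03327.

-3.33%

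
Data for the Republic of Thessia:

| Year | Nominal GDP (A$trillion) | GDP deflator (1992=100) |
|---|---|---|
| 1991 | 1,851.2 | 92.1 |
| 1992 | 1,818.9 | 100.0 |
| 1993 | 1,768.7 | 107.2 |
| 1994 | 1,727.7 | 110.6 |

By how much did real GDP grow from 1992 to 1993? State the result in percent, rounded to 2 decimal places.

Real GDP 1992 = 1818.9/1.000 = 1818.90.
Real GDP 1993 = 1768.7/1.072 = 1649.91.
Change = 1649.91/1818.90 − 1 = -0.0929.

-9.29%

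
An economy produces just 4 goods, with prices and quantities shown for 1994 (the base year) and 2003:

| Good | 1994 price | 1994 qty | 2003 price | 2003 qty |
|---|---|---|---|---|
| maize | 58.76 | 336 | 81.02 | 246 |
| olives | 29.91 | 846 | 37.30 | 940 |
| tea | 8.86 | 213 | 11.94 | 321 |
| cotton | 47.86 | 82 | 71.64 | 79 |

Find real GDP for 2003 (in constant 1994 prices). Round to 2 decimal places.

49195.36

Real GDP 2003 = Σ (p_1994 × q_2003) = 58.76·246 + 29.91·940 + 8.86·321 + 47.86·79 = 49195.36.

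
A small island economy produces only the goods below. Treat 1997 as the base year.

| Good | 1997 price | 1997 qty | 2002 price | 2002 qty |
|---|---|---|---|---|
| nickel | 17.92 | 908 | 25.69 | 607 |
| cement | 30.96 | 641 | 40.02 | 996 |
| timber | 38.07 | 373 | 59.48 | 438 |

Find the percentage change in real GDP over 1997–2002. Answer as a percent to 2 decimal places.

Real GDP 1997 = Nominal GDP 1997 = 17.92·908 + 30.96·641 + 38.07·373 = 50316.83.
Real GDP 2002 (at 1997 prices) = 17.92·607 + 30.96·996 + 38.07·438 = 58388.26.
Real growth = 58388.26/50316.83 − 1 = 0.1604.

16.04%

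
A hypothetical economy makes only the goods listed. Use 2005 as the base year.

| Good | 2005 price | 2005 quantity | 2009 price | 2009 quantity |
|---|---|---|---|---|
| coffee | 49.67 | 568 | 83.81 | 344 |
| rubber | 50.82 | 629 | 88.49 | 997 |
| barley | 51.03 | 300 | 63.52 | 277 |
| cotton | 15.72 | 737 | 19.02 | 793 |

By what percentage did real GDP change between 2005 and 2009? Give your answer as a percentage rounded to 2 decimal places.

Real GDP 2005 = Nominal GDP 2005 = 49.67·568 + 50.82·629 + 51.03·300 + 15.72·737 = 87072.98.
Real GDP 2009 (at 2005 prices) = 49.67·344 + 50.82·997 + 51.03·277 + 15.72·793 = 94355.29.
Real growth = 94355.29/87072.98 − 1 = 0.0836.

8.36%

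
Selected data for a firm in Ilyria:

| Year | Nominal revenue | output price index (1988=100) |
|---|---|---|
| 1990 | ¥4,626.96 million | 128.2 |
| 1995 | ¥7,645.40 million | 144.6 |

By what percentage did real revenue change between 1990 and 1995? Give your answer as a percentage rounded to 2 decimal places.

Deflate each year: 1990 → 4626.96/1.282 = 3609.17; 1995 → 7645.40/1.446 = 5287.28.
So real revenue changed by 5287.28/3609.17 − 1 = 0.4650, i.e. 46.50%.

46.50%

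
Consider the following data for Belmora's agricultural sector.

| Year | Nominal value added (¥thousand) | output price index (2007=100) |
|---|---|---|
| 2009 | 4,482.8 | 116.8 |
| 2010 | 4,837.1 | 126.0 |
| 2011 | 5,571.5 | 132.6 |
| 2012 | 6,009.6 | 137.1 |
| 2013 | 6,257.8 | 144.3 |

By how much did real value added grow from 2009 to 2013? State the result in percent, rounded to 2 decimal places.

12.99%

Real value added 2009 = 4482.8/1.168 = 3838.01.
Real value added 2013 = 6257.8/1.443 = 4336.66.
Change = 4336.66/3838.01 − 1 = 0.1299.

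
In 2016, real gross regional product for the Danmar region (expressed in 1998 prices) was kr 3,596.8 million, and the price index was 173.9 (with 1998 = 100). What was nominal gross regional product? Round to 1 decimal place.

kr 6,254.8 million

Nominal gross regional product = Real × (price index/100) = 3596.8 × 1.739 = 6254.84.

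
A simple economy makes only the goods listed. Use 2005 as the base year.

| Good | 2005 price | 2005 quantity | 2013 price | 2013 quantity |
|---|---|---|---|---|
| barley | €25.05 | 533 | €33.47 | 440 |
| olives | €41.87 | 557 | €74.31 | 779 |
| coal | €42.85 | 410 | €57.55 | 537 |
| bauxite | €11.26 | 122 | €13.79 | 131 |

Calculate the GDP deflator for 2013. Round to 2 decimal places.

154.61

Nominal GDP 2013 = 33.47·440 + 74.31·779 + 57.55·537 + 13.79·131 = 105325.13.
Real GDP 2013 (at 2005 prices) = 25.05·440 + 41.87·779 + 42.85·537 + 11.26·131 = 68124.24.
Deflator = Nominal/Real × 100 = 105325.13/68124.24 × 100 = 154.607.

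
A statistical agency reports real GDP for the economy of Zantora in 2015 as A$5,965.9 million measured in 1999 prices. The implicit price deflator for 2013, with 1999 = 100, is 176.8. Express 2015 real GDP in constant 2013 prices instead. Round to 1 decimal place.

A$10,547.7 million

Real GDP in 2013 prices = Real GDP in 1999 prices × (P_2013/P_1999) = 5965.9 × 1.768 = 10547.71.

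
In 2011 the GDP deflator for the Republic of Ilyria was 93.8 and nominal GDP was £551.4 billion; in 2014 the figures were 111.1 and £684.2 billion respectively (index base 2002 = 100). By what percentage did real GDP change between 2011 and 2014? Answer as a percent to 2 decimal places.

4.76%

Deflate each year: 2011 → 551.4/0.938 = 587.85; 2014 → 684.2/1.111 = 615.84.
So real GDP changed by 615.84/587.85 − 1 = 0.0476, i.e. 4.76%.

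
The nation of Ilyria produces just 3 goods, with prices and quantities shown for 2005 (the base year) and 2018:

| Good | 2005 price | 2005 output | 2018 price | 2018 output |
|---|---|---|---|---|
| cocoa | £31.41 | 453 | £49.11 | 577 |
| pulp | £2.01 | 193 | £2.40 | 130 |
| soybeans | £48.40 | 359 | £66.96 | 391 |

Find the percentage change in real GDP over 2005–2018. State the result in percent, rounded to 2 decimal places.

Real GDP 2005 = Nominal GDP 2005 = 31.41·453 + 2.01·193 + 48.40·359 = 31992.26.
Real GDP 2018 (at 2005 prices) = 31.41·577 + 2.01·130 + 48.40·391 = 37309.27.
Real growth = 37309.27/31992.26 − 1 = 0.1662.

16.62%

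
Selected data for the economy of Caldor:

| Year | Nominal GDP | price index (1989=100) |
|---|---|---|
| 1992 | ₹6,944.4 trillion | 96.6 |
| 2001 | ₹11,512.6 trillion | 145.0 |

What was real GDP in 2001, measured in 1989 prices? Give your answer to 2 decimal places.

Real GDP = Nominal / (price index/100) = 11512.6 / 1.450 = 7939.72.

₹7,939.72 trillion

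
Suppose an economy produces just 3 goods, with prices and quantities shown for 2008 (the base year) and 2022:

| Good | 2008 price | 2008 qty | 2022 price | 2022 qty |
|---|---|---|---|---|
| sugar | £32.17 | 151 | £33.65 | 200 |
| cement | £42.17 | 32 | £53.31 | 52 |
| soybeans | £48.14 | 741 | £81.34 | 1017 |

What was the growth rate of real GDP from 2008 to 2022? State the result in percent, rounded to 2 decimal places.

37.50%

Real GDP 2008 = Nominal GDP 2008 = 32.17·151 + 42.17·32 + 48.14·741 = 41878.85.
Real GDP 2022 (at 2008 prices) = 32.17·200 + 42.17·52 + 48.14·1017 = 57585.22.
Real growth = 57585.22/41878.85 − 1 = 0.3750.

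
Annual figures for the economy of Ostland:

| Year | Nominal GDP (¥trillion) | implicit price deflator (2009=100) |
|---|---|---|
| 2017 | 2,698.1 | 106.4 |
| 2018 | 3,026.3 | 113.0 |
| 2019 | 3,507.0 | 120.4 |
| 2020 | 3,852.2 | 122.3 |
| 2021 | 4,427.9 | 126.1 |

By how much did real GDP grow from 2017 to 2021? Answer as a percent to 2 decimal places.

Real GDP 2017 = 2698.1/1.064 = 2535.81.
Real GDP 2021 = 4427.9/1.261 = 3511.42.
Change = 3511.42/2535.81 − 1 = 0.3847.

38.47%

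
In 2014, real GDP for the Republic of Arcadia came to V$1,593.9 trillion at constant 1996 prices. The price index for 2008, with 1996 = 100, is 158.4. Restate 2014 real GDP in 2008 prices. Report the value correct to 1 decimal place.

Real GDP in 2008 prices = Real GDP in 1996 prices × (P_2008/P_1996) = 1593.9 × 1.584 = 2524.74.

V$2,524.7 trillion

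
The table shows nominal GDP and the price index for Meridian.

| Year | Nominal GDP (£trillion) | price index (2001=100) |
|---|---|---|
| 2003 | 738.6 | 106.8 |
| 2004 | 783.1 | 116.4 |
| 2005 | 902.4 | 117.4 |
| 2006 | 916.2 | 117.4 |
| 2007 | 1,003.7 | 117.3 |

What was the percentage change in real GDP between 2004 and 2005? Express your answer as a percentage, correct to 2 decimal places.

14.25%

Real GDP 2004 = 783.1/1.164 = 672.77.
Real GDP 2005 = 902.4/1.174 = 768.65.
Change = 768.65/672.77 − 1 = 0.1425.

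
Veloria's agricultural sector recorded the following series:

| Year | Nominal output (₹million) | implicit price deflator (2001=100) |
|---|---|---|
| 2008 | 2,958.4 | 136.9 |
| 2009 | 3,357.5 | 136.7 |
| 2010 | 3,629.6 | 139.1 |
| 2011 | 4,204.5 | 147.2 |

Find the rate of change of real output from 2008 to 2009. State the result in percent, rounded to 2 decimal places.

Real output 2008 = 2958.4/1.369 = 2160.99.
Real output 2009 = 3357.5/1.367 = 2456.11.
Change = 2456.11/2160.99 − 1 = 0.1366.

13.66%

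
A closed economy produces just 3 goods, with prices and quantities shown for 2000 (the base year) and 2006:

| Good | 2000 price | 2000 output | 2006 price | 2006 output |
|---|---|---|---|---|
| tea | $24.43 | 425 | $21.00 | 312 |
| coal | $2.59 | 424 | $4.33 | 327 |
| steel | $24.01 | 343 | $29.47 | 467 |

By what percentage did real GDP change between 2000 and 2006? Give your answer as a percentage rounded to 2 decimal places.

Real GDP 2000 = Nominal GDP 2000 = 24.43·425 + 2.59·424 + 24.01·343 = 19716.34.
Real GDP 2006 (at 2000 prices) = 24.43·312 + 2.59·327 + 24.01·467 = 19681.76.
Real growth = 19681.76/19716.34 − 1 = -0.0018.

-0.18%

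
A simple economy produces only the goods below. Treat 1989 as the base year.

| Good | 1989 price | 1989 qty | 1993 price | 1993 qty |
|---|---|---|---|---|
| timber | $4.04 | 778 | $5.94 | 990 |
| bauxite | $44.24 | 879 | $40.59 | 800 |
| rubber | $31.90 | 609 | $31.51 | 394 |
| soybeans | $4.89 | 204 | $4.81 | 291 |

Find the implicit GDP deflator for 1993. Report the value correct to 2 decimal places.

Nominal GDP 1993 = 5.94·990 + 40.59·800 + 31.51·394 + 4.81·291 = 52167.25.
Real GDP 1993 (at 1989 prices) = 4.04·990 + 44.24·800 + 31.90·394 + 4.89·291 = 53383.19.
Deflator = Nominal/Real × 100 = 52167.25/53383.19 × 100 = 97.722.

97.72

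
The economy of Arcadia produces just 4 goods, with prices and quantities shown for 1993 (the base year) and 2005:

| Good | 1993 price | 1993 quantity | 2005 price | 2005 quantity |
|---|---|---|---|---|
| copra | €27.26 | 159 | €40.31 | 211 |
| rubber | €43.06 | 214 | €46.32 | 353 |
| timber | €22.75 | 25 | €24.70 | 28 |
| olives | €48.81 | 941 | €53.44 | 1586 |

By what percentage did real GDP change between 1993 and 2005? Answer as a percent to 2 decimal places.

Real GDP 1993 = Nominal GDP 1993 = 27.26·159 + 43.06·214 + 22.75·25 + 48.81·941 = 60048.14.
Real GDP 2005 (at 1993 prices) = 27.26·211 + 43.06·353 + 22.75·28 + 48.81·1586 = 99001.70.
Real growth = 99001.70/60048.14 − 1 = 0.6487.

64.87%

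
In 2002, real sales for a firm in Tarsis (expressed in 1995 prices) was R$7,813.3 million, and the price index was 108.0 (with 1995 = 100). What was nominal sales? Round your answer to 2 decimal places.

Nominal sales = Real × (price index/100) = 7813.3 × 1.080 = 8438.36.

R$8,438.36 million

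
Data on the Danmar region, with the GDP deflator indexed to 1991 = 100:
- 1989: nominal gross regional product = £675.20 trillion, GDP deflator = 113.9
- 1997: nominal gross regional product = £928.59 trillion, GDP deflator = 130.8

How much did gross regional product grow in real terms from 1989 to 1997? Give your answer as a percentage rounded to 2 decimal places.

Deflate each year: 1989 → 675.20/1.139 = 592.80; 1997 → 928.59/1.308 = 709.93.
So real gross regional product changed by 709.93/592.80 − 1 = 0.1976, i.e. 19.76%.

19.76%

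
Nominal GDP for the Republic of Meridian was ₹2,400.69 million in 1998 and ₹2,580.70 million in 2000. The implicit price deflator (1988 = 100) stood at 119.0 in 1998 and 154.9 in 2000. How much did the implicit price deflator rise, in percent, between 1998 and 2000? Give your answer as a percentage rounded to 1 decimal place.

Price-level change = 154.9 / 119.0 − 1 = 0.3017.

30.2%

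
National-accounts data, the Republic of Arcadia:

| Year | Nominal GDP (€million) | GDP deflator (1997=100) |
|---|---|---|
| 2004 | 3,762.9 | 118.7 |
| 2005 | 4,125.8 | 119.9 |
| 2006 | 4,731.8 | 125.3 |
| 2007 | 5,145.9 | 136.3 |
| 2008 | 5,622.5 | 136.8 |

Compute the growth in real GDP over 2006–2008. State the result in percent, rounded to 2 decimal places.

8.83%

Real GDP 2006 = 4731.8/1.253 = 3776.38.
Real GDP 2008 = 5622.5/1.368 = 4110.01.
Change = 4110.01/3776.38 − 1 = 0.0883.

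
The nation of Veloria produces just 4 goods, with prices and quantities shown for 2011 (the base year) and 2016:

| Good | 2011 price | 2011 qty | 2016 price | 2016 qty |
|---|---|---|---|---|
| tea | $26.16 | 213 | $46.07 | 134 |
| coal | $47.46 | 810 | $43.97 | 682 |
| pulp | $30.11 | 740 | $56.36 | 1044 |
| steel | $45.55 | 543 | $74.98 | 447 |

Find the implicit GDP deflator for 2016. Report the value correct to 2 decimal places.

146.59

Nominal GDP 2016 = 46.07·134 + 43.97·682 + 56.36·1044 + 74.98·447 = 128516.82.
Real GDP 2016 (at 2011 prices) = 26.16·134 + 47.46·682 + 30.11·1044 + 45.55·447 = 87668.85.
Deflator = Nominal/Real × 100 = 128516.82/87668.85 × 100 = 146.593.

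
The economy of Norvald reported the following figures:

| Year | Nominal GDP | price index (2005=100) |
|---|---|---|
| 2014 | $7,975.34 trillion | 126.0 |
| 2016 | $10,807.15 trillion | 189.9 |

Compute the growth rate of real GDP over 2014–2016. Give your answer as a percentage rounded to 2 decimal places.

-10.09%

Deflate each year: 2014 → 7975.34/1.260 = 6329.63; 2016 → 10807.15/1.899 = 5690.97.
So real GDP changed by 5690.97/6329.63 − 1 = -0.1009, i.e. -10.09%.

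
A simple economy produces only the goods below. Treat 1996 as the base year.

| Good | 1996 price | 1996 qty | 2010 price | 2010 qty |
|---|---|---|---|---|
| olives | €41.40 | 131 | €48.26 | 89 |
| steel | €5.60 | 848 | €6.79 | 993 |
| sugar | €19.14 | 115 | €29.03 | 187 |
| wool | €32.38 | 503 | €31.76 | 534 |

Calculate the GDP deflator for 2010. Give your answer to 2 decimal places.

Nominal GDP 2010 = 48.26·89 + 6.79·993 + 29.03·187 + 31.76·534 = 33426.06.
Real GDP 2010 (at 1996 prices) = 41.40·89 + 5.60·993 + 19.14·187 + 32.38·534 = 30115.50.
Deflator = Nominal/Real × 100 = 33426.06/30115.50 × 100 = 110.993.

110.99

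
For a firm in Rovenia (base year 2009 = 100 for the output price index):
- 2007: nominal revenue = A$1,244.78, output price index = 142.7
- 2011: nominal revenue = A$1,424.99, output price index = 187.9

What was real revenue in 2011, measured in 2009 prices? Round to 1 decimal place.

A$758.4

Real revenue = Nominal / (output price index/100) = 1424.99 / 1.879 = 758.38.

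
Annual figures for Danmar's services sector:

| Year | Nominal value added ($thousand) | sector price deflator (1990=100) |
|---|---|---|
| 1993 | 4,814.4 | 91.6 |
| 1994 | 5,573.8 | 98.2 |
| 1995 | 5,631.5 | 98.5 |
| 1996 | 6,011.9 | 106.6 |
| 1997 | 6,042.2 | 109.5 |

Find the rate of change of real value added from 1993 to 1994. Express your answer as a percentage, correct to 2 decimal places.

Real value added 1993 = 4814.4/0.916 = 5255.90.
Real value added 1994 = 5573.8/0.982 = 5675.97.
Change = 5675.97/5255.90 − 1 = 0.0799.

7.99%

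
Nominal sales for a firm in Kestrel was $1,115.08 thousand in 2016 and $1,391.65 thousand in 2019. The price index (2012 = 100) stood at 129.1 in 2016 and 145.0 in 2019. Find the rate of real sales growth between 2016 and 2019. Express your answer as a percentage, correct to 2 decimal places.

11.12%

Deflate each year: 2016 → 1115.08/1.291 = 863.73; 2019 → 1391.65/1.450 = 959.76.
So real sales changed by 959.76/863.73 − 1 = 0.1112, i.e. 11.12%.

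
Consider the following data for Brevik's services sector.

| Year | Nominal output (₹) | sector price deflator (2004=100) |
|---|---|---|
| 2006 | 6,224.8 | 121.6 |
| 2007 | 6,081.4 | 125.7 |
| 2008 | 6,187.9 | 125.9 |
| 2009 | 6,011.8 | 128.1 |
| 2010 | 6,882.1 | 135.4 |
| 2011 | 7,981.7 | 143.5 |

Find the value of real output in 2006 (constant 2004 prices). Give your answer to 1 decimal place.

Real output 2006 = 6224.8 / 1.216 = 5119.08.

₹5,119.1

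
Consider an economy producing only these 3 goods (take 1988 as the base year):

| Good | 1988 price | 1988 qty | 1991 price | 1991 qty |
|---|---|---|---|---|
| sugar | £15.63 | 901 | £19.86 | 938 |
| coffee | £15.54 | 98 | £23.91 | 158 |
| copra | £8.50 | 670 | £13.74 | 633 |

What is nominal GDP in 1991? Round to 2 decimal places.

£31103.88

Nominal GDP 1991 = Σ (p_1991 × q_1991) = 19.86·938 + 23.91·158 + 13.74·633 = 31103.88.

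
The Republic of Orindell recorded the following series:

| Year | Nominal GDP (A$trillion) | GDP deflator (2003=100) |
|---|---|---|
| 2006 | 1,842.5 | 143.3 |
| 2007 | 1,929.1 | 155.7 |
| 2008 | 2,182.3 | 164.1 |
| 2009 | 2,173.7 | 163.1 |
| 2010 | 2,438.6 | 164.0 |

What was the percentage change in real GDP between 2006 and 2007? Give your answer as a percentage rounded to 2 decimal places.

-3.64%

Real GDP 2006 = 1842.5/1.433 = 1285.76.
Real GDP 2007 = 1929.1/1.557 = 1238.99.
Change = 1238.99/1285.76 − 1 = -0.0364.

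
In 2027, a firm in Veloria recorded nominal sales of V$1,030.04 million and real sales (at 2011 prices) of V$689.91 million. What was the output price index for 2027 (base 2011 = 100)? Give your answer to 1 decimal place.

output price index = (Nominal / Real) × 100 = 1030.04 / 689.91 × 100 = 149.30.

149.3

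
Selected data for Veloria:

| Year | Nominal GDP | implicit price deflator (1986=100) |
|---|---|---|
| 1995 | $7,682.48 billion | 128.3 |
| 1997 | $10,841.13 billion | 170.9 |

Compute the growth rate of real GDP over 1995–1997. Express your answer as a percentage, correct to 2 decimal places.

5.94%

Deflate each year: 1995 → 7682.48/1.283 = 5987.90; 1997 → 10841.13/1.709 = 6343.55.
So real GDP changed by 6343.55/5987.90 − 1 = 0.0594, i.e. 5.94%.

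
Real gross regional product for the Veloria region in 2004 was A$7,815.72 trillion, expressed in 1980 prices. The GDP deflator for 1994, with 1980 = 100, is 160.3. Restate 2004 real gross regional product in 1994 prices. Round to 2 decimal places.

Real gross regional product in 1994 prices = Real gross regional product in 1980 prices × (P_1994/P_1980) = 7815.72 × 1.603 = 12528.60.

A$12,528.60 trillion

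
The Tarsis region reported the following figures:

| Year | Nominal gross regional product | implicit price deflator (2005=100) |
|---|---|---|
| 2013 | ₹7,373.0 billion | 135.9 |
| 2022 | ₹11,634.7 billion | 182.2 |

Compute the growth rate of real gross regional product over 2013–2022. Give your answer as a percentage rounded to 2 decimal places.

17.70%

Deflate each year: 2013 → 7373.0/1.359 = 5425.31; 2022 → 11634.7/1.822 = 6385.68.
So real gross regional product changed by 6385.68/5425.31 − 1 = 0.1770, i.e. 17.70%.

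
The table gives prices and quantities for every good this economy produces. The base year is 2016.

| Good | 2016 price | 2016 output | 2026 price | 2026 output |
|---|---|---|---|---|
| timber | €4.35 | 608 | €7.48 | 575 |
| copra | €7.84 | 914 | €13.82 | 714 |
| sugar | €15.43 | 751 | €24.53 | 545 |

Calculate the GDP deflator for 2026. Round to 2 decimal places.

166.81

Nominal GDP 2026 = 7.48·575 + 13.82·714 + 24.53·545 = 27537.33.
Real GDP 2026 (at 2016 prices) = 4.35·575 + 7.84·714 + 15.43·545 = 16508.36.
Deflator = Nominal/Real × 100 = 27537.33/16508.36 × 100 = 166.808.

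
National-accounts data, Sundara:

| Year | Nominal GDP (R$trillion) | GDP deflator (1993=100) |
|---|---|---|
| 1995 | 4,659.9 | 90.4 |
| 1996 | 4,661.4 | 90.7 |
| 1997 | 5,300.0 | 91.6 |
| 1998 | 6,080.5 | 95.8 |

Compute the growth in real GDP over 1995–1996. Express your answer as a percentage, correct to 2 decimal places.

Real GDP 1995 = 4659.9/0.904 = 5154.76.
Real GDP 1996 = 4661.4/0.907 = 5139.36.
Change = 5139.36/5154.76 − 1 = -0.0030.

-0.30%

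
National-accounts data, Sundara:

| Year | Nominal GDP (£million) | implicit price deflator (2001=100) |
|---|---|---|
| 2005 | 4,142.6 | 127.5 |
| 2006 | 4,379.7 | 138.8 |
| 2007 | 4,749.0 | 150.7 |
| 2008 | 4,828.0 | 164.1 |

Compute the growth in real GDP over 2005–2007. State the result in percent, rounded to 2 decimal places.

Real GDP 2005 = 4142.6/1.275 = 3249.10.
Real GDP 2007 = 4749.0/1.507 = 3151.29.
Change = 3151.29/3249.10 − 1 = -0.0301.

-3.01%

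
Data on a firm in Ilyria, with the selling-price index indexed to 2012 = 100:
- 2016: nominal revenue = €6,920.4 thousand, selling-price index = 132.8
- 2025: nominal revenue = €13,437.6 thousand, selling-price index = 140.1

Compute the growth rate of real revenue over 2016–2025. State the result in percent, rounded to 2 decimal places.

Real revenue 2016 = 6920.4 / 1.328 = 5211.14.
Real revenue 2025 = 13437.6 / 1.401 = 9591.43.
Real growth = 9591.43 / 5211.14 − 1 = 0.8406.

84.06%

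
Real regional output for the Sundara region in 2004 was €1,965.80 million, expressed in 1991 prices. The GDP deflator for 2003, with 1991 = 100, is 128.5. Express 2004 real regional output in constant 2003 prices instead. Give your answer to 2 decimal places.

Real regional output in 2003 prices = Real regional output in 1991 prices × (P_2003/P_1991) = 1965.80 × 1.285 = 2526.05.

€2,526.05 million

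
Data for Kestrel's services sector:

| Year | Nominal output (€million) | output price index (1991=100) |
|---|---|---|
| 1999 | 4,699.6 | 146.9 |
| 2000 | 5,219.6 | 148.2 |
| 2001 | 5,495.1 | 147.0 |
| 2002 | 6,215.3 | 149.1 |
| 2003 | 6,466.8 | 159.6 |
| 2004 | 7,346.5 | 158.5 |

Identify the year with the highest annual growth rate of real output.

2004

2000: real = 5219.6/1.482 = 3522.00; growth vs 1999 (3199.18) = 10.09%.
2001: real = 5495.1/1.470 = 3738.16; growth vs 2000 (3522.00) = 6.14%.
2002: real = 6215.3/1.491 = 4168.54; growth vs 2001 (3738.16) = 11.51%.
2003: real = 6466.8/1.596 = 4051.88; growth vs 2002 (4168.54) = -2.80%.
2004: real = 7346.5/1.585 = 4635.02; growth vs 2003 (4051.88) = 14.39%.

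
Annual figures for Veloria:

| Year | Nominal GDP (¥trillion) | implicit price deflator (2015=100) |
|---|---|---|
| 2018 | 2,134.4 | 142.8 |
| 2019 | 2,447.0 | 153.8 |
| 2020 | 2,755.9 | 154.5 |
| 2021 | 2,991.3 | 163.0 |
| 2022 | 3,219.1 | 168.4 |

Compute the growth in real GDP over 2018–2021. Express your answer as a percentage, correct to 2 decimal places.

22.78%

Real GDP 2018 = 2134.4/1.428 = 1494.68.
Real GDP 2021 = 2991.3/1.630 = 1835.15.
Change = 1835.15/1494.68 − 1 = 0.2278.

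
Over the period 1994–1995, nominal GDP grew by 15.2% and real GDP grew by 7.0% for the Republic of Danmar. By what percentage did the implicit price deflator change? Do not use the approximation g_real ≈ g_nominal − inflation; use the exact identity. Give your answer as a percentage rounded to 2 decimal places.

(1 + g_nom) = (1 + g_real)(1 + π), so π = 1.1520 / 1.0700 − 1 = 0.07664.

7.66%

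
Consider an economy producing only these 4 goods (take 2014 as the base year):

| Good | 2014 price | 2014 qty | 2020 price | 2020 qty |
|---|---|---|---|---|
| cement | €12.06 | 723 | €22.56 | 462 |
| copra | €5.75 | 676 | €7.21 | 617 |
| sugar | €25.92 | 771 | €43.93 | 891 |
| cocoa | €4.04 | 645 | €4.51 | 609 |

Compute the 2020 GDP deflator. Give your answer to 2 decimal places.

163.69

Nominal GDP 2020 = 22.56·462 + 7.21·617 + 43.93·891 + 4.51·609 = 56759.51.
Real GDP 2020 (at 2014 prices) = 12.06·462 + 5.75·617 + 25.92·891 + 4.04·609 = 34674.55.
Deflator = Nominal/Real × 100 = 56759.51/34674.55 × 100 = 163.692.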